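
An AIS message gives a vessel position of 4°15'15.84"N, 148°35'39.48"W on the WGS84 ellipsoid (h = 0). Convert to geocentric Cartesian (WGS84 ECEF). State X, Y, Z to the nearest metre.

X -5428833 m, Y -3314515 m, Z 470004 m

WGS84: a = 6378137 m, e² = 0.006694380; N(φ) = a/√(1−e²sin²φ) = 6378254.495 m.
X = (N+h)·cosφ·cosλ = -5428833.053 m; Y = (N+h)·cosφ·sinλ = -3314515.203 m; Z = (N(1−e²)+h)·sinφ = 470003.689 m.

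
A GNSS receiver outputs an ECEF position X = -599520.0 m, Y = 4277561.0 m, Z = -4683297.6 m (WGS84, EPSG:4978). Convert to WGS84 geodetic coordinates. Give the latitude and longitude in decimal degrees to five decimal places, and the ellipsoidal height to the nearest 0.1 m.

λ = atan2(Y, X) = 97.97829982°; p = √(X²+Y²) = 4319369.4 m.
Bowring's method on WGS84 (a = 6378137 m, b = 6356752.314 m) gives φ = -47.50650016°, h = 4491.2497 m.

lat -47.50650°, lon 97.97830°, h 4491.2 m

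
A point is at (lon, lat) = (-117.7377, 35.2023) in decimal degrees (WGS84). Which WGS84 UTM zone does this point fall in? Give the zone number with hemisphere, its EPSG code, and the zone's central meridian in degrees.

UTM zone = ⌊(λ + 180)/6⌋ + 1; -117.7377° ∈ [-120°, -114°) → zone 11.
Hemisphere: N (φ ≥ 0).
Central meridian λ₀ = 6×11 − 183 = -117°.
EPSG code: 32611.

Zone 11N (EPSG:32611), central meridian -117°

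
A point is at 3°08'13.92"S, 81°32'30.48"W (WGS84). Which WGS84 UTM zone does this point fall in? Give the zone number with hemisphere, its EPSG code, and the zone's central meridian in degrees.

Zone 17S (EPSG:32717), central meridian -81°

UTM zone = ⌊(λ + 180)/6⌋ + 1; -81.5418° ∈ [-84°, -78°) → zone 17.
Hemisphere: S (φ < 0).
Central meridian λ₀ = 6×17 − 183 = -81°.
EPSG code: 32717.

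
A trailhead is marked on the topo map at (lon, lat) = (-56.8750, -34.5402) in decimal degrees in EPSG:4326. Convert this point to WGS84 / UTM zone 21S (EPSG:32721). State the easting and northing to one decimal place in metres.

E 511469.9 m, N 6177938.0 m

Zone 21 central meridian λ₀ = 6×21 − 183 = -57°; Δλ = +0.1250°.
Transverse Mercator on WGS84 with k₀ = 0.9996 gives E = 511469.898 m, N = 6177937.983 m.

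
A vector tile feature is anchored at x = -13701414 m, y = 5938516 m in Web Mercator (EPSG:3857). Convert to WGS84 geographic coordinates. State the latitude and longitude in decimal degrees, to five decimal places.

R = 6378137 m. λ = x/R = -123.08189610°.
φ = 2·arctan(exp(y/R)) − 90° = 2·arctan(2.53723) − 90° = 46.97819704°.

lat 46.97820°, lon -123.08190°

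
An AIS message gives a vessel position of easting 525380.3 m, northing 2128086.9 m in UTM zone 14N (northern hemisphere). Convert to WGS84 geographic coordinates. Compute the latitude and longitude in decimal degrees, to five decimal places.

Zone 14N: λ₀ = -99°, k₀ = 0.9996, false easting 500000 m.
Meridian distance M = (N − FN)/k₀ = 2128938.5 m.
Inverse transverse Mercator on WGS84 gives φ = 19.24619970°, λ = -98.75849993°.

lat 19.24620°, lon -98.75850°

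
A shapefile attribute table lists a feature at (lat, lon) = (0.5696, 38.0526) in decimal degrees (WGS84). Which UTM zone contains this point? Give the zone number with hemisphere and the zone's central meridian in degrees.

UTM zone = ⌊(λ + 180)/6⌋ + 1; 38.0526° ∈ [36°, 42°) → zone 37.
Hemisphere: N (φ ≥ 0).
Central meridian λ₀ = 6×37 − 183 = 39°.

Zone 37N, central meridian 39°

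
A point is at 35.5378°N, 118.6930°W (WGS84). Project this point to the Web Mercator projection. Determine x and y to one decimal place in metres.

x -13212844.3 m, y 4237208.3 m

Web Mercator is spherical with R = a = 6378137 m.
x = R·λ = 6378137 × -2.071583649 = -13212844.321 m.
y = R·ln tan(π/4 + φ/2) = 6378137 × 0.664333226 = 4237208.328 m.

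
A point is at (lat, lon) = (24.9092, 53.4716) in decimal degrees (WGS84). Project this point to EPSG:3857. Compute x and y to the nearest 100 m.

x 5952400 m, y 2864600 m

Web Mercator is spherical with R = a = 6378137 m.
x = R·λ = 6378137 × 0.933255476 = 5952431.284 m.
y = R·ln tan(π/4 + φ/2) = 6378137 × 0.449127387 = 2864596.004 m.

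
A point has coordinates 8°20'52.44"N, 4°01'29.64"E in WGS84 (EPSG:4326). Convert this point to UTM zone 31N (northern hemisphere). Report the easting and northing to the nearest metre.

E 612851 m, N 922906 m

Zone 31 central meridian λ₀ = 6×31 − 183 = 3°; Δλ = +1.0249°.
Transverse Mercator on WGS84 with k₀ = 0.9996 gives E = 612851.133 m, N = 922905.613 m.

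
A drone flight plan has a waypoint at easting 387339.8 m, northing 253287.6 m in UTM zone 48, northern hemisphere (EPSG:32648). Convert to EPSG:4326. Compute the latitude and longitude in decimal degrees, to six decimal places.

lat 2.291200°, lon 103.986800°

Zone 48N: λ₀ = 105°, k₀ = 0.9996, false easting 500000 m.
Meridian distance M = (N − FN)/k₀ = 253389.0 m.
Inverse transverse Mercator on WGS84 gives φ = 2.29119979°, λ = 103.98679959°.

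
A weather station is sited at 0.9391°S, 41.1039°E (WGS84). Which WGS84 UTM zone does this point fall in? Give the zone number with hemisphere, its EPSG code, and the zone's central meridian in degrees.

Zone 37S (EPSG:32737), central meridian 39°

UTM zone = ⌊(λ + 180)/6⌋ + 1; 41.1039° ∈ [36°, 42°) → zone 37.
Hemisphere: S (φ < 0).
Central meridian λ₀ = 6×37 − 183 = 39°.
EPSG code: 32737.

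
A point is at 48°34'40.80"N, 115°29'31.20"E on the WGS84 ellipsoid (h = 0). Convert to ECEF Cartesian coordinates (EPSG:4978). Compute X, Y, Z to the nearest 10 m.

WGS84: a = 6378137 m, e² = 0.006694380; N(φ) = a/√(1−e²sin²φ) = 6390175.140 m.
X = (N+h)·cosφ·cosλ = -1819555.668 m; Y = (N+h)·cosφ·sinλ = 3816148.959 m; Z = (N(1−e²)+h)·sinφ = 4759640.546 m.

X -1819560 m, Y 3816150 m, Z 4759640 m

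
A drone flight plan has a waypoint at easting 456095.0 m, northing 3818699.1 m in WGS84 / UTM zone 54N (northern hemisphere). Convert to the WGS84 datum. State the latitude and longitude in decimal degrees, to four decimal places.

Zone 54N: λ₀ = 141°, k₀ = 0.9996, false easting 500000 m.
Meridian distance M = (N − FN)/k₀ = 3820227.2 m.
Inverse transverse Mercator on WGS84 gives φ = 34.50900039°, λ = 140.52169953°.

lat 34.5090°, lon 140.5217°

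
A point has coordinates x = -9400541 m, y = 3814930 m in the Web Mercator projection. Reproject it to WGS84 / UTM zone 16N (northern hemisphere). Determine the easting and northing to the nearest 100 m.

E 740200 m, N 3586800 m

Web Mercator inverse (R = 6378137 m) → φ = 32.39239878°, λ = -84.44649659°.
UTM 16N forward: E = 740193.319 m, N = 3586799.985 m.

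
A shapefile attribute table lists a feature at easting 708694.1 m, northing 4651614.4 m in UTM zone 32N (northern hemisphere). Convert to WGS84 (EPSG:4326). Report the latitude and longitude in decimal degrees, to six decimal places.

lat 41.988900°, lon 11.519399°

Zone 32N: λ₀ = 9°, k₀ = 0.9996, false easting 500000 m.
Meridian distance M = (N − FN)/k₀ = 4653475.8 m.
Inverse transverse Mercator on WGS84 gives φ = 41.98890013°, λ = 11.51939942°.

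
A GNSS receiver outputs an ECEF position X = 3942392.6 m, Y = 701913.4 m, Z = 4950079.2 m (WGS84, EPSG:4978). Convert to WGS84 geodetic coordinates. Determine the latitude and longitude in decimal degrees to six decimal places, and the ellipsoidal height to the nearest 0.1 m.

λ = atan2(Y, X) = 10.09529962°; p = √(X²+Y²) = 4004390.3 m.
Bowring's method on WGS84 (a = 6378137 m, b = 6356752.314 m) gives φ = 51.21669991°, h = 1793.958 m.

lat 51.216700°, lon 10.095300°, h 1794.0 m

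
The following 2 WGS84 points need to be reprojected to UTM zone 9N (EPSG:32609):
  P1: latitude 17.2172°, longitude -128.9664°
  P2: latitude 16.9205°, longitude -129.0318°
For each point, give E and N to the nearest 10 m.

UTM zone 9N: λ₀ = -129°, k₀ = 0.9996.
P1 (17.2172°, -128.9664°) → (503572.348, 1903583.350) m.
P2 (16.9205°, -129.0318°) → (496613.681, 1870760.657) m.

P1: E 503570 m, N 1903580 m; P2: E 496610 m, N 1870760 m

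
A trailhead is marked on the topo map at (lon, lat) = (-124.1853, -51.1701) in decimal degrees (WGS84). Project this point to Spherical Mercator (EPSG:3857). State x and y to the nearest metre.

x -13824244 m, y -6651438 m

Web Mercator is spherical with R = a = 6378137 m.
x = R·λ = 6378137 × -2.167442368 = -13824244.360 m.
y = R·ln tan(π/4 + φ/2) = 6378137 × -1.042849625 = -6651437.778 m.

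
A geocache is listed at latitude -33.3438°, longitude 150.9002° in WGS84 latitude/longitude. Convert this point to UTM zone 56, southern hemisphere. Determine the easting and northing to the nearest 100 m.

Zone 56 central meridian λ₀ = 6×56 − 183 = 153°; Δλ = -2.0998°.
Transverse Mercator on WGS84 with k₀ = 0.9996 gives E = 304592.271 m, N = 6308629.600 m.

E 304600 m, N 6308600 m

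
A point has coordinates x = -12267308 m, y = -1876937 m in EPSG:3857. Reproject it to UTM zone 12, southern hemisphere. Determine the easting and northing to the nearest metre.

E 585421 m, N 8162024 m

Web Mercator inverse (R = 6378137 m) → φ = -16.62259723°, λ = -110.19910271°.
UTM 12S forward: E = 585421.226 m, N = 8162023.579 m.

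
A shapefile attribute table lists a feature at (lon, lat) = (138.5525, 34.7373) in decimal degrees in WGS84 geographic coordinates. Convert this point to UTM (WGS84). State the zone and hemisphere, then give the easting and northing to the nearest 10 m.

Longitude 138.5525° lies in the 6° band [138°, 144°), giving zone 54; latitude is north of the equator, so 54N.
Zone 54 central meridian λ₀ = 6×54 − 183 = 141°; Δλ = -2.4475°.
Transverse Mercator on WGS84 with k₀ = 0.9996 gives E = 275926.054 m, N = 3846639.310 m.

Zone 54N: E 275930 m, N 3846640 m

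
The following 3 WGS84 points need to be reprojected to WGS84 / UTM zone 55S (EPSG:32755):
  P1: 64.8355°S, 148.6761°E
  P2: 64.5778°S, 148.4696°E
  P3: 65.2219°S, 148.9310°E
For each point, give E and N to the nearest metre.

P1: E 579518 m, N 2808826 m; P2: E 570388 m, N 2837782 m; P3: E 590292 m, N 2765433 m

UTM zone 55S: λ₀ = 147°, k₀ = 0.9996.
P1 (-64.8355°, 148.6761°) → (579517.770, 2808825.613) m.
P2 (-64.5778°, 148.4696°) → (570388.448, 2837782.063) m.
P3 (-65.2219°, 148.9310°) → (590292.354, 2765433.103) m.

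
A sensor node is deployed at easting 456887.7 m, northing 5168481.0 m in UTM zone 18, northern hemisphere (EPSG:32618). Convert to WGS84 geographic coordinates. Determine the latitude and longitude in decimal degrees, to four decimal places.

Zone 18N: λ₀ = -75°, k₀ = 0.9996, false easting 500000 m.
Meridian distance M = (N − FN)/k₀ = 5170549.2 m.
Inverse transverse Mercator on WGS84 gives φ = 46.66849974°, λ = -75.56360039°.

lat 46.6685°, lon -75.5636°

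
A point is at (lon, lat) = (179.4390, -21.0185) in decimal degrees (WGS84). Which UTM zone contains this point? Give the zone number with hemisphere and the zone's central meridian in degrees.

UTM zone = ⌊(λ + 180)/6⌋ + 1; 179.4390° ∈ [174°, 180°) → zone 60.
Hemisphere: S (φ < 0).
Central meridian λ₀ = 6×60 − 183 = 177°.

Zone 60S, central meridian 177°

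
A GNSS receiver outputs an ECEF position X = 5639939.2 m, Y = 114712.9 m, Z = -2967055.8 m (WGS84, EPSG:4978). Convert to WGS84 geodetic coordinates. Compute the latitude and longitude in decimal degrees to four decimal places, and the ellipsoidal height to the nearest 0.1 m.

λ = atan2(Y, X) = 1.16520031°; p = √(X²+Y²) = 5641105.7 m.
Bowring's method on WGS84 (a = 6378137 m, b = 6356752.314 m) gives φ = -27.90190006°, h = 328.403 m.

lat -27.9019°, lon 1.1652°, h 328.4 m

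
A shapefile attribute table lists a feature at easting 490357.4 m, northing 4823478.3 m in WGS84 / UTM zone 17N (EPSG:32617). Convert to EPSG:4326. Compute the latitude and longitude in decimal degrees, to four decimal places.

Zone 17N: λ₀ = -81°, k₀ = 0.9996, false easting 500000 m.
Meridian distance M = (N − FN)/k₀ = 4825408.5 m.
Inverse transverse Mercator on WGS84 gives φ = 43.56420025°, λ = -81.11940026°.

lat 43.5642°, lon -81.1194°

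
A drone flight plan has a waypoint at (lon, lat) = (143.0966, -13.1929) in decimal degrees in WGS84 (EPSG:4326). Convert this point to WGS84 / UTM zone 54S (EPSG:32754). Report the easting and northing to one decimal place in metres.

E 727227.0 m, N 8540582.9 m

Zone 54 central meridian λ₀ = 6×54 − 183 = 141°; Δλ = +2.0966°.
Transverse Mercator on WGS84 with k₀ = 0.9996 gives E = 727227.020 m, N = 8540582.876 m.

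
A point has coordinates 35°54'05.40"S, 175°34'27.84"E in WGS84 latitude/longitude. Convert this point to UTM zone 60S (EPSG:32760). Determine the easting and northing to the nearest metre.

E 371350 m, N 6026038 m

Zone 60 central meridian λ₀ = 6×60 − 183 = 177°; Δλ = -1.4256°.
Transverse Mercator on WGS84 with k₀ = 0.9996 gives E = 371350.290 m, N = 6026037.915 m.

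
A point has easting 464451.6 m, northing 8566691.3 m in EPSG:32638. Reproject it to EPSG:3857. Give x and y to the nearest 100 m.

Unproject from UTM 38N (λ₀ = 45°) → φ = 77.17460012°, λ = 43.56529800°.
Web Mercator (R = 6378137 m): x = 4849666.789 m, y = 13941068.832 m.

x 4849700 m, y 13941100 m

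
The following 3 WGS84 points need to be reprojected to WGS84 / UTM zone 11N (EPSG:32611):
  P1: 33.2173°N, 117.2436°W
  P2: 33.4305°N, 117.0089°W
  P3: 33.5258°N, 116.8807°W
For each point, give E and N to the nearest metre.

P1: E 477300 m, N 3675404 m; P2: E 499173 m, N 3699014 m; P3: E 511078 m, N 3709586 m

UTM zone 11N: λ₀ = -117°, k₀ = 0.9996.
P1 (33.2173°, -117.2436°) → (477299.822, 3675403.699) m.
P2 (33.4305°, -117.0089°) → (499172.660, 3699013.902) m.
P3 (33.5258°, -116.8807°) → (511077.940, 3709586.017) m.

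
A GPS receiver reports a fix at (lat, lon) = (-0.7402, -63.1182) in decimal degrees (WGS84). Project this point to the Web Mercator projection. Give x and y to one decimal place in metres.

Web Mercator is spherical with R = a = 6378137 m.
x = R·λ = 6378137 × -1.101620408 = -7026285.884 m.
y = R·ln tan(π/4 + φ/2) = 6378137 × -0.012919286 = -82400.979 m.

x -7026285.9 m, y -82401.0 m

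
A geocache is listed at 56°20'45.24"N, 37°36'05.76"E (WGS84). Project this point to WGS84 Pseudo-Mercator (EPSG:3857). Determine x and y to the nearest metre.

Web Mercator is spherical with R = a = 6378137 m.
x = R·λ = 6378137 × 0.656271724 = 4185790.965 m.
y = R·ln tan(π/4 + φ/2) = 6378137 × 1.195895446 = 7627584.993 m.

x 4185791 m, y 7627585 m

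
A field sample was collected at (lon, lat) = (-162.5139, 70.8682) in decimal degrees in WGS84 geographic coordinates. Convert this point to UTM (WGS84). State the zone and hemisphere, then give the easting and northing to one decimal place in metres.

Zone 3N: E 590916.6 m, N 7864561.1 m

Longitude -162.5139° lies in the 6° band [-168°, -162°), giving zone 3; latitude is north of the equator, so 3N.
Zone 3 central meridian λ₀ = 6×3 − 183 = -165°; Δλ = +2.4861°.
Transverse Mercator on WGS84 with k₀ = 0.9996 gives E = 590916.552 m, N = 7864561.122 m.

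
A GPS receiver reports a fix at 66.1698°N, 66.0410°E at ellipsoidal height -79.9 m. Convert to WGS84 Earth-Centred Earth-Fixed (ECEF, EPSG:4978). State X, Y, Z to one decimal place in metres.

WGS84: a = 6378137 m, e² = 0.006694380; N(φ) = a/√(1−e²sin²φ) = 6396076.292 m.
X = (N+h)·cosφ·cosλ = 1049382.358 m; Y = (N+h)·cosφ·sinλ = 2361497.759 m; Z = (N(1−e²)+h)·sinφ = 5811550.049 m.

X 1049382.4 m, Y 2361497.8 m, Z 5811550.0 m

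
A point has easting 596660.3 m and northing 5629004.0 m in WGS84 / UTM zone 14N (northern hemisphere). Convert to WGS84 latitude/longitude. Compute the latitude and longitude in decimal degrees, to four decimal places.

lat 50.8047°, lon -97.6282°

Zone 14N: λ₀ = -99°, k₀ = 0.9996, false easting 500000 m.
Meridian distance M = (N − FN)/k₀ = 5631256.5 m.
Inverse transverse Mercator on WGS84 gives φ = 50.80469989°, λ = -97.62820063°.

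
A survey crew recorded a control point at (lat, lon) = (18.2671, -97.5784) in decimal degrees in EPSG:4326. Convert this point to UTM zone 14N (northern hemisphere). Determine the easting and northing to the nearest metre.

Zone 14 central meridian λ₀ = 6×14 − 183 = -99°; Δλ = +1.4216°.
Transverse Mercator on WGS84 with k₀ = 0.9996 gives E = 650278.575 m, N = 2020321.310 m.

E 650279 m, N 2020321 m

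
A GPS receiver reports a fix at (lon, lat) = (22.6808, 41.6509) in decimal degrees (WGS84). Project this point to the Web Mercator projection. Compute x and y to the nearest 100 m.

x 2524800 m, y 5108800 m

Web Mercator is spherical with R = a = 6378137 m.
x = R·λ = 6378137 × 0.395854637 = 2524815.107 m.
y = R·ln tan(π/4 + φ/2) = 6378137 × 0.800990721 = 5108828.557 m.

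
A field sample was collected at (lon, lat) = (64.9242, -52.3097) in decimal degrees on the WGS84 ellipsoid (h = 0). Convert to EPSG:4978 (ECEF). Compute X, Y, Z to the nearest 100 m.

X 1656200 m, Y 3539400 m, Z -5023900 m

WGS84: a = 6378137 m, e² = 0.006694380; N(φ) = a/√(1−e²sin²φ) = 6391547.788 m.
X = (N+h)·cosφ·cosλ = 1656169.680 m; Y = (N+h)·cosφ·sinλ = 3539434.573 m; Z = (N(1−e²)+h)·sinφ = -5023945.798 m.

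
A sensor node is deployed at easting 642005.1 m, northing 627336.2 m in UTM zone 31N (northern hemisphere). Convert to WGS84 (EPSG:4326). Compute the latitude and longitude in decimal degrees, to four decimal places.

Zone 31N: λ₀ = 3°, k₀ = 0.9996, false easting 500000 m.
Meridian distance M = (N − FN)/k₀ = 627587.2 m.
Inverse transverse Mercator on WGS84 gives φ = 5.67409988°, λ = 4.28229987°.

lat 5.6741°, lon 4.2823°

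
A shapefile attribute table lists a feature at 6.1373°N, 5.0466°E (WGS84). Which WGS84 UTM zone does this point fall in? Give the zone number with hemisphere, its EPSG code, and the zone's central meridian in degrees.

UTM zone = ⌊(λ + 180)/6⌋ + 1; 5.0466° ∈ [0°, 6°) → zone 31.
Hemisphere: N (φ ≥ 0).
Central meridian λ₀ = 6×31 − 183 = 3°.
EPSG code: 32631.

Zone 31N (EPSG:32631), central meridian 3°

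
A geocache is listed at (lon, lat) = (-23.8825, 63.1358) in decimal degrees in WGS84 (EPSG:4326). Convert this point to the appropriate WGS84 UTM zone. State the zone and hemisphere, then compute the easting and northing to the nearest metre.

Zone 27N: E 354709 m, N 7003981 m

Longitude -23.8825° lies in the 6° band [-24°, -18°), giving zone 27; latitude is north of the equator, so 27N.
Zone 27 central meridian λ₀ = 6×27 − 183 = -21°; Δλ = -2.8825°.
Transverse Mercator on WGS84 with k₀ = 0.9996 gives E = 354708.927 m, N = 7003981.084 m.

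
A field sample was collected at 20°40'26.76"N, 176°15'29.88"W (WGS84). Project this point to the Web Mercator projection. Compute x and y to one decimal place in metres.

x -19620984.2 m, y 2353060.6 m

Web Mercator is spherical with R = a = 6378137 m.
x = R·λ = 6378137 × -3.076287669 = -19620984.204 m.
y = R·ln tan(π/4 + φ/2) = 6378137 × 0.368926012 = 2353060.649 m.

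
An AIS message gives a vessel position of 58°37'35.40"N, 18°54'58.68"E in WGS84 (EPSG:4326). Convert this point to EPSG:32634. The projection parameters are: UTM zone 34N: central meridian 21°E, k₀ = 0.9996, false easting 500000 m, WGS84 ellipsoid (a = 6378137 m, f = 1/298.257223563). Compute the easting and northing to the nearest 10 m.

E 379000 m, N 6500340 m

Zone 34 central meridian λ₀ = 6×34 − 183 = 21°; Δλ = -2.0837°.
Transverse Mercator on WGS84 with k₀ = 0.9996 gives E = 379004.949 m, N = 6500342.571 m.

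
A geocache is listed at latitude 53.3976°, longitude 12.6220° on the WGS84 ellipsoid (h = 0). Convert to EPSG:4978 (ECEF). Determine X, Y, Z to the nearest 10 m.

X 3719140 m, Y 832830 m, Z 5097050 m

WGS84: a = 6378137 m, e² = 0.006694380; N(φ) = a/√(1−e²sin²φ) = 6391940.489 m.
X = (N+h)·cosφ·cosλ = 3719142.144 m; Y = (N+h)·cosφ·sinλ = 832826.291 m; Z = (N(1−e²)+h)·sinφ = 5097050.330 m.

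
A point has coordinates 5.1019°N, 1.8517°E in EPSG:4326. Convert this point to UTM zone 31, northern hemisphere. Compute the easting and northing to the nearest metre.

E 372717 m, N 564042 m

Zone 31 central meridian λ₀ = 6×31 − 183 = 3°; Δλ = -1.1483°.
Transverse Mercator on WGS84 with k₀ = 0.9996 gives E = 372717.386 m, N = 564041.621 m.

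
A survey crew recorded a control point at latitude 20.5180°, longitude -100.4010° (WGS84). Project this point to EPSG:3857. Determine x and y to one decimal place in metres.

x -11176588.2 m, y 2334497.2 m

Web Mercator is spherical with R = a = 6378137 m.
x = R·λ = 6378137 × -1.752328022 = -11176588.195 m.
y = R·ln tan(π/4 + φ/2) = 6378137 × 0.366015525 = 2334497.161 m.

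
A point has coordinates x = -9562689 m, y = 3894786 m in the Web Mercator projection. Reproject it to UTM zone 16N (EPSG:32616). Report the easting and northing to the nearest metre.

Web Mercator inverse (R = 6378137 m) → φ = 32.99609763°, λ = -85.90309686°.
UTM 16N forward: E = 602475.199 m, N = 3651388.559 m.

E 602475 m, N 3651389 m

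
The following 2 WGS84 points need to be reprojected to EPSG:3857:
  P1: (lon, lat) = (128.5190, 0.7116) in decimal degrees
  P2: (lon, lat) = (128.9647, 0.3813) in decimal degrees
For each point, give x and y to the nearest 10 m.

P1: x 14306670 m, y 79220 m; P2: x 14356280 m, y 42450 m

Web Mercator: x = R·λ, y = R·ln tan(π/4+φ/2), R = 6378137 m.
P1 (0.7116°, 128.5190°) → (14306669.637, 79216.986) m.
P2 (0.3813°, 128.9647°) → (14356284.734, 42446.435) m.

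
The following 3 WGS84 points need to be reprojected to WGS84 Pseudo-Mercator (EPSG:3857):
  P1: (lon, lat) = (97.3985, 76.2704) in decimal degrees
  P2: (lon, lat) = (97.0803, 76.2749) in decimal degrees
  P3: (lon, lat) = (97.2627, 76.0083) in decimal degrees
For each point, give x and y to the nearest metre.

Web Mercator: x = R·λ, y = R·ln tan(π/4+φ/2), R = 6378137 m.
P1 (76.2704°, 97.3985°) → (10842351.424, 13502636.487) m.
P2 (76.2749°, 97.0803°) → (10806929.562, 13504747.459) m.
P3 (76.0083°, 97.2627°) → (10827234.237, 13380840.110) m.

P1: x 10842351 m, y 13502636 m; P2: x 10806930 m, y 13504747 m; P3: x 10827234 m, y 13380840 m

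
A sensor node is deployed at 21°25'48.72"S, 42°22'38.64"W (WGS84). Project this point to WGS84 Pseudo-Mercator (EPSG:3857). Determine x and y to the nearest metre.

Web Mercator is spherical with R = a = 6378137 m.
x = R·λ = 6378137 × -0.739625158 = -4717430.589 m.
y = R·ln tan(π/4 + φ/2) = 6378137 × -0.383066386 = -2443249.891 m.

x -4717431 m, y -2443250 m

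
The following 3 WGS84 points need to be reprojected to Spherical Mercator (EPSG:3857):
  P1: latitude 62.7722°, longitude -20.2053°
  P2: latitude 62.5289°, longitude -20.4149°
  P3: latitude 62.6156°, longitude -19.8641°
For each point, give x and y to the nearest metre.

Web Mercator: x = R·λ, y = R·ln tan(π/4+φ/2), R = 6378137 m.
P1 (62.7722°, -20.2053°) → (-2249243.707, 9044610.490) m.
P2 (62.5289°, -20.4149°) → (-2272576.273, 8985656.980) m.
P3 (62.6156°, -19.8641°) → (-2211261.497, 9006609.618) m.

P1: x -2249244 m, y 9044610 m; P2: x -2272576 m, y 8985657 m; P3: x -2211261 m, y 9006610 m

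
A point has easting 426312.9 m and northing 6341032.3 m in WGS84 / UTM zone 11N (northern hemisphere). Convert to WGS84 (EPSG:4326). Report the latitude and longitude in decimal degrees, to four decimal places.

lat 57.2065°, lon -118.2198°

Zone 11N: λ₀ = -117°, k₀ = 0.9996, false easting 500000 m.
Meridian distance M = (N − FN)/k₀ = 6343569.7 m.
Inverse transverse Mercator on WGS84 gives φ = 57.20649972°, λ = -118.21980079°.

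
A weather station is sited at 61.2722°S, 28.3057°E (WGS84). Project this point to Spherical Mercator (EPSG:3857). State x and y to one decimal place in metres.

Web Mercator is spherical with R = a = 6378137 m.
x = R·λ = 6378137 × 0.494027662 = 3150976.111 m.
y = R·ln tan(π/4 + φ/2) = 6378137 × -1.362246371 = -8688593.979 m.

x 3150976.1 m, y -8688594.0 m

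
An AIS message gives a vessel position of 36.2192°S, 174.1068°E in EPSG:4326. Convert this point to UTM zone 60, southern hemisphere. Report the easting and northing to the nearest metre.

E 239933 m, N 5987857 m

Zone 60 central meridian λ₀ = 6×60 − 183 = 177°; Δλ = -2.8932°.
Transverse Mercator on WGS84 with k₀ = 0.9996 gives E = 239932.654 m, N = 5987856.914 m.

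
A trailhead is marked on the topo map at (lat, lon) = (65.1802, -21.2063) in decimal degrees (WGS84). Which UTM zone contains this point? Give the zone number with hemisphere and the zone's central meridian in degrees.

Zone 27N, central meridian -21°

UTM zone = ⌊(λ + 180)/6⌋ + 1; -21.2063° ∈ [-24°, -18°) → zone 27.
Hemisphere: N (φ ≥ 0).
Central meridian λ₀ = 6×27 − 183 = -21°.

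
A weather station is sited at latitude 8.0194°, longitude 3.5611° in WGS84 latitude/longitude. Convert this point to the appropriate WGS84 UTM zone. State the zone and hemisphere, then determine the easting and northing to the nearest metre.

Zone 31N: E 561831 m, N 886485 m

Longitude 3.5611° lies in the 6° band [0°, 6°), giving zone 31; latitude is north of the equator, so 31N.
Zone 31 central meridian λ₀ = 6×31 − 183 = 3°; Δλ = +0.5611°.
Transverse Mercator on WGS84 with k₀ = 0.9996 gives E = 561830.794 m, N = 886484.790 m.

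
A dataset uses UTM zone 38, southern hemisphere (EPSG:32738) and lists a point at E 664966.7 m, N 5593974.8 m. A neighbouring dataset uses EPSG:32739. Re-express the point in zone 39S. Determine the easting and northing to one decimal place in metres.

E 151170.3 m, N 5587807.4 m

UTM 38S → geographic: φ = -39.78819979°, λ = 46.92660049°.
UTM 39S (λ₀ = 51°) forward: E = 151170.299 m, N = 5587807.423 m.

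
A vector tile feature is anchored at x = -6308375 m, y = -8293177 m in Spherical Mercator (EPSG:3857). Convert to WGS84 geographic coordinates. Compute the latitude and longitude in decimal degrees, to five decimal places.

lat -59.51790°, lon -56.66910°

R = 6378137 m. λ = x/R = -56.66909680°.
φ = 2·arctan(exp(y/R)) − 90° = 2·arctan(0.27246) − 90° = -59.51789994°.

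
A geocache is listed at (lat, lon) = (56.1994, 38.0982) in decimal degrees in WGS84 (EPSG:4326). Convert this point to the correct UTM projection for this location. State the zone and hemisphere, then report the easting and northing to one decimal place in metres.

Zone 37N: E 444047.5 m, N 6228638.5 m

Longitude 38.0982° lies in the 6° band [36°, 42°), giving zone 37; latitude is north of the equator, so 37N.
Zone 37 central meridian λ₀ = 6×37 − 183 = 39°; Δλ = -0.9018°.
Transverse Mercator on WGS84 with k₀ = 0.9996 gives E = 444047.510 m, N = 6228638.544 m.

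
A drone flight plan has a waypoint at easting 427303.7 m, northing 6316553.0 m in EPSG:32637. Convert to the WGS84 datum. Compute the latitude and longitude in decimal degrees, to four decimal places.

lat 56.9868°, lon 37.8037°

Zone 37N: λ₀ = 39°, k₀ = 0.9996, false easting 500000 m.
Meridian distance M = (N − FN)/k₀ = 6319080.6 m.
Inverse transverse Mercator on WGS84 gives φ = 56.98680008°, λ = 37.80369949°.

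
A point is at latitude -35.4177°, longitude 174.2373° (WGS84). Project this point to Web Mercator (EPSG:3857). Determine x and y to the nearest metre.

Web Mercator is spherical with R = a = 6378137 m.
x = R·λ = 6378137 × 3.041014565 = 19396007.513 m.
y = R·ln tan(π/4 + φ/2) = 6378137 × -0.661759192 = -4220790.787 m.

x 19396008 m, y -4220791 m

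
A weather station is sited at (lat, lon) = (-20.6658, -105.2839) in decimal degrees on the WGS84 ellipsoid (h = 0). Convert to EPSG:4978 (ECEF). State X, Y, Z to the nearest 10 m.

WGS84: a = 6378137 m, e² = 0.006694380; N(φ) = a/√(1−e²sin²φ) = 6380797.661 m.
X = (N+h)·cosφ·cosλ = -1573763.072 m; Y = (N+h)·cosφ·sinλ = -5759066.596 m; Z = (N(1−e²)+h)·sinφ = -2236813.220 m.

X -1573760 m, Y -5759070 m, Z -2236810 m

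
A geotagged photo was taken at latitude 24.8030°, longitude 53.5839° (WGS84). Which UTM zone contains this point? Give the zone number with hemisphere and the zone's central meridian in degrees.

UTM zone = ⌊(λ + 180)/6⌋ + 1; 53.5839° ∈ [48°, 54°) → zone 39.
Hemisphere: N (φ ≥ 0).
Central meridian λ₀ = 6×39 − 183 = 51°.

Zone 39N, central meridian 51°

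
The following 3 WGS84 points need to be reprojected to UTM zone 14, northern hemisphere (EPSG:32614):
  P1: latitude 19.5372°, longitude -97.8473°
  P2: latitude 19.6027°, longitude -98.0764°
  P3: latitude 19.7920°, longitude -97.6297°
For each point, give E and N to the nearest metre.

UTM zone 14N: λ₀ = -99°, k₀ = 0.9996.
P1 (19.5372°, -97.8473°) → (620933.294, 2160676.041) m.
P2 (19.6027°, -98.0764°) → (596856.739, 2167778.990) m.
P3 (19.7920°, -97.6297°) → (643538.498, 2189045.575) m.

P1: E 620933 m, N 2160676 m; P2: E 596857 m, N 2167779 m; P3: E 643538 m, N 2189046 m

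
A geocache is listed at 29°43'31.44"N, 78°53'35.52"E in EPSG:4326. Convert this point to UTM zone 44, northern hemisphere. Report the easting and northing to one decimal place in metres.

E 296223.4 m, N 3290216.3 m

Zone 44 central meridian λ₀ = 6×44 − 183 = 81°; Δλ = -2.1068°.
Transverse Mercator on WGS84 with k₀ = 0.9996 gives E = 296223.413 m, N = 3290216.288 m.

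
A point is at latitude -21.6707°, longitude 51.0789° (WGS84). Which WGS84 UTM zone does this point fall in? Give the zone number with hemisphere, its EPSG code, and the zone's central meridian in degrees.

Zone 39S (EPSG:32739), central meridian 51°

UTM zone = ⌊(λ + 180)/6⌋ + 1; 51.0789° ∈ [48°, 54°) → zone 39.
Hemisphere: S (φ < 0).
Central meridian λ₀ = 6×39 − 183 = 51°.
EPSG code: 32739.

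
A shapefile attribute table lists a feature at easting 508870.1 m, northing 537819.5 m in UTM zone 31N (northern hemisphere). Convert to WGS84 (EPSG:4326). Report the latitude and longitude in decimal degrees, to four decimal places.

Zone 31N: λ₀ = 3°, k₀ = 0.9996, false easting 500000 m.
Meridian distance M = (N − FN)/k₀ = 538034.7 m.
Inverse transverse Mercator on WGS84 gives φ = 4.86569969°, λ = 3.07999970°.

lat 4.8657°, lon 3.0800°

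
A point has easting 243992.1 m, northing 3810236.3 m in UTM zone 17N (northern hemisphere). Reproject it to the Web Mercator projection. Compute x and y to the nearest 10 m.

x -9326900 m, y 4082900 m

Unproject from UTM 17N (λ₀ = -81°) → φ = 34.40189976°, λ = -83.78500007°.
Web Mercator (R = 6378137 m): x = -9326903.544 m, y = 4082895.858 m.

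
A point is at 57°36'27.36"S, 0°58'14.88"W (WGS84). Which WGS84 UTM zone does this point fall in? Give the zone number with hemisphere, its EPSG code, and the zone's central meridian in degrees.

Zone 30S (EPSG:32730), central meridian -3°

UTM zone = ⌊(λ + 180)/6⌋ + 1; -0.9708° ∈ [-6°, 0°) → zone 30.
Hemisphere: S (φ < 0).
Central meridian λ₀ = 6×30 − 183 = -3°.
EPSG code: 32730.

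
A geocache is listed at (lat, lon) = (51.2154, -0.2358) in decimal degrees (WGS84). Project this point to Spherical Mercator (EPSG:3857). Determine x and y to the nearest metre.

Web Mercator is spherical with R = a = 6378137 m.
x = R·λ = 6378137 × -0.004115486 = -26249.136 m.
y = R·ln tan(π/4 + φ/2) = 6378137 × 1.044111203 = 6659484.298 m.

x -26249 m, y 6659484 m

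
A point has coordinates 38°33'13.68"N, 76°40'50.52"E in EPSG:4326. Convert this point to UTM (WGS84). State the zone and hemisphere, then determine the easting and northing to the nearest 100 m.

Longitude 76.6807° lies in the 6° band [72°, 78°), giving zone 43; latitude is north of the equator, so 43N.
Zone 43 central meridian λ₀ = 6×43 − 183 = 75°; Δλ = +1.6807°.
Transverse Mercator on WGS84 with k₀ = 0.9996 gives E = 646449.126 m, N = 4268602.110 m.

Zone 43N: E 646400 m, N 4268600 m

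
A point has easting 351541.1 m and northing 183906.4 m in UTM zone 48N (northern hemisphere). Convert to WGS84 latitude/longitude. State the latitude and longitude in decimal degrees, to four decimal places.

Zone 48N: λ₀ = 105°, k₀ = 0.9996, false easting 500000 m.
Meridian distance M = (N − FN)/k₀ = 183980.0 m.
Inverse transverse Mercator on WGS84 gives φ = 1.66340005°, λ = 103.66539998°.

lat 1.6634°, lon 103.6654°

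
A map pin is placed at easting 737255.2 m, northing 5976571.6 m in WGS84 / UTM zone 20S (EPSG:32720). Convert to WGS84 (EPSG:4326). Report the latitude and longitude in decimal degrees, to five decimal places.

Zone 20S: λ₀ = -63°, k₀ = 0.9996, false easting 500000 m, false northing 10000000 m.
Meridian distance M = (N − FN)/k₀ = -4025038.4 m.
Inverse transverse Mercator on WGS84 gives φ = -36.32670035°, λ = -60.35690016°.

lat -36.32670°, lon -60.35690°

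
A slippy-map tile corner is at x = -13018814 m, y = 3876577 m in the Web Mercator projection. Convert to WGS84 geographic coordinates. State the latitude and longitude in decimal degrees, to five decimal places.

lat 32.85880°, lon -116.95000°

R = 6378137 m. λ = x/R = -116.94999597°.
φ = 2·arctan(exp(y/R)) − 90° = 2·arctan(1.83637) − 90° = 32.85880009°.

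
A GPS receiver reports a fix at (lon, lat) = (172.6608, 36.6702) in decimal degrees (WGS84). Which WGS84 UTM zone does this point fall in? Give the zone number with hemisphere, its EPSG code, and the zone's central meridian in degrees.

UTM zone = ⌊(λ + 180)/6⌋ + 1; 172.6608° ∈ [168°, 174°) → zone 59.
Hemisphere: N (φ ≥ 0).
Central meridian λ₀ = 6×59 − 183 = 171°.
EPSG code: 32659.

Zone 59N (EPSG:32659), central meridian 171°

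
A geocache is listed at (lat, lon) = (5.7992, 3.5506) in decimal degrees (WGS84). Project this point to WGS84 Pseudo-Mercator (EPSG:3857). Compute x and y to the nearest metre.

x 395251 m, y 646669 m

Web Mercator is spherical with R = a = 6378137 m.
x = R·λ = 6378137 × 0.061969660 = 395250.984 m.
y = R·ln tan(π/4 + φ/2) = 6378137 × 0.101388394 = 646669.070 m.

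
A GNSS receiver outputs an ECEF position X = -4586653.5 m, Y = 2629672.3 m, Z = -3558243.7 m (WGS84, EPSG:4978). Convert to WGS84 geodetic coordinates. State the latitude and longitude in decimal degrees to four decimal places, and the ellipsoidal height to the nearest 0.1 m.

λ = atan2(Y, X) = 150.17300033°; p = √(X²+Y²) = 5287018.7 m.
Bowring's method on WGS84 (a = 6378137 m, b = 6356752.314 m) gives φ = -34.11959991°, h = 1437.832 m.

lat -34.1196°, lon 150.1730°, h 1437.8 m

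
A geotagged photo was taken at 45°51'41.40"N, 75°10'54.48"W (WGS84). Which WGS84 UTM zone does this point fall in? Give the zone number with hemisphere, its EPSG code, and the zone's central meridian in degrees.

UTM zone = ⌊(λ + 180)/6⌋ + 1; -75.1818° ∈ [-78°, -72°) → zone 18.
Hemisphere: N (φ ≥ 0).
Central meridian λ₀ = 6×18 − 183 = -75°.
EPSG code: 32618.

Zone 18N (EPSG:32618), central meridian -75°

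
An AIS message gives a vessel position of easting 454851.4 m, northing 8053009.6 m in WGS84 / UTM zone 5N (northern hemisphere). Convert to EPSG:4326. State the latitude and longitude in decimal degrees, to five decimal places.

lat 72.56990°, lon -154.35050°

Zone 5N: λ₀ = -153°, k₀ = 0.9996, false easting 500000 m.
Meridian distance M = (N − FN)/k₀ = 8056232.1 m.
Inverse transverse Mercator on WGS84 gives φ = 72.56989988°, λ = -154.35050045°.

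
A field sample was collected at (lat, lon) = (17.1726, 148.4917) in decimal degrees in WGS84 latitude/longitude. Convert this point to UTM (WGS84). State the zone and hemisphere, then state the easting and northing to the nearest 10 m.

Longitude 148.4917° lies in the 6° band [144°, 150°), giving zone 55; latitude is north of the equator, so 55N.
Zone 55 central meridian λ₀ = 6×55 − 183 = 147°; Δλ = +1.4917°.
Transverse Mercator on WGS84 with k₀ = 0.9996 gives E = 658650.217 m, N = 1899258.933 m.

Zone 55N: E 658650 m, N 1899260 m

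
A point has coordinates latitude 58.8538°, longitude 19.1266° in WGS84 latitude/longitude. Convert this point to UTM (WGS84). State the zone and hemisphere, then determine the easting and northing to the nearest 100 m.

Longitude 19.1266° lies in the 6° band [18°, 24°), giving zone 34; latitude is north of the equator, so 34N.
Zone 34 central meridian λ₀ = 6×34 − 183 = 21°; Δλ = -1.8734°.
Transverse Mercator on WGS84 with k₀ = 0.9996 gives E = 391921.886 m, N = 6525285.172 m.

Zone 34N: E 391900 m, N 6525300 m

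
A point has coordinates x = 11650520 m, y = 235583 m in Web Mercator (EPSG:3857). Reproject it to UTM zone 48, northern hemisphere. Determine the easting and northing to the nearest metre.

Web Mercator inverse (R = 6378137 m) → φ = 2.11579706°, λ = 104.65840184°.
UTM 48N forward: E = 462014.192 m, N = 233864.395 m.

E 462014 m, N 233864 m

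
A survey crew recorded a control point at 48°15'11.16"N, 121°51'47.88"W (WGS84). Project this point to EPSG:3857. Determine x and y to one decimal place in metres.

x -13565760.5 m, y 6149065.4 m

Web Mercator is spherical with R = a = 6378137 m.
x = R·λ = 6378137 × -2.126915822 = -13565760.502 m.
y = R·ln tan(π/4 + φ/2) = 6378137 × 0.964084877 = 6149065.423 m.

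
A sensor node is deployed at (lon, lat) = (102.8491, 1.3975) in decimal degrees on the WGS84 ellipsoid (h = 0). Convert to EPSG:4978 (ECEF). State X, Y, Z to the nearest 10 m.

WGS84: a = 6378137 m, e² = 0.006694380; N(φ) = a/√(1−e²sin²φ) = 6378149.698 m.
X = (N+h)·cosφ·cosλ = -1417977.037 m; Y = (N+h)·cosφ·sinλ = 6216585.694 m; Z = (N(1−e²)+h)·sinφ = 154512.537 m.

X -1417980 m, Y 6216590 m, Z 154510 m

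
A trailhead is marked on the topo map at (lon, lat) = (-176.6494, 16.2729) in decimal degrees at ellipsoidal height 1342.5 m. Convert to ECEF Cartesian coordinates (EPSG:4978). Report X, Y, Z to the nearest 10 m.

WGS84: a = 6378137 m, e² = 0.006694380; N(φ) = a/√(1−e²sin²φ) = 6379813.954 m.
X = (N+h)·cosφ·cosλ = -6115043.140 m; Y = (N+h)·cosφ·sinλ = -358009.819 m; Z = (N(1−e²)+h)·sinφ = 1776113.533 m.

X -6115040 m, Y -358010 m, Z 1776110 m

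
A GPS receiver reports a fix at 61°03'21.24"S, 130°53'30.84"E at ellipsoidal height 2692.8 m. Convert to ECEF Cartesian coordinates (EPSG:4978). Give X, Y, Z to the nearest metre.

WGS84: a = 6378137 m, e² = 0.006694380; N(φ) = a/√(1−e²sin²φ) = 6394548.779 m.
X = (N+h)·cosφ·cosλ = -2026736.195 m; Y = (N+h)·cosφ·sinλ = 2340396.744 m; Z = (N(1−e²)+h)·sinφ = -5560716.235 m.

X -2026736 m, Y 2340397 m, Z -5560716 m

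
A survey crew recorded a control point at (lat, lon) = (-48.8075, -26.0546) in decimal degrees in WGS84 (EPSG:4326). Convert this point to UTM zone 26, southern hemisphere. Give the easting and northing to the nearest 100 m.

E 569400 m, N 4593500 m

Zone 26 central meridian λ₀ = 6×26 − 183 = -27°; Δλ = +0.9454°.
Transverse Mercator on WGS84 with k₀ = 0.9996 gives E = 569414.620 m, N = 4593512.209 m.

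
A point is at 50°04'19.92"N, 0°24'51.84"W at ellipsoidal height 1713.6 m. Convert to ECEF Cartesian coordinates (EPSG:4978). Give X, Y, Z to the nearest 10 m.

X 4102700 m, Y -29670 m, Z 4869260 m

WGS84: a = 6378137 m, e² = 0.006694380; N(φ) = a/√(1−e²sin²φ) = 6390728.689 m.
X = (N+h)·cosφ·cosλ = 4102701.414 m; Y = (N+h)·cosφ·sinλ = -29673.898 m; Z = (N(1−e²)+h)·sinφ = 4869261.332 m.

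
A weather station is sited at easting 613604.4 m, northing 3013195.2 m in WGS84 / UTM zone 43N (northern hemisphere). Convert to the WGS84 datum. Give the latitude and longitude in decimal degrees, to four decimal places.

lat 27.2369°, lon 76.1474°

Zone 43N: λ₀ = 75°, k₀ = 0.9996, false easting 500000 m.
Meridian distance M = (N − FN)/k₀ = 3014401.0 m.
Inverse transverse Mercator on WGS84 gives φ = 27.23690007°, λ = 76.14739972°.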